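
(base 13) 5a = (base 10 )75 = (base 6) 203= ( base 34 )27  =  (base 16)4B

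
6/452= 3/226= 0.01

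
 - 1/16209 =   -  1/16209 = -  0.00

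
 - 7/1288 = - 1 + 183/184 = - 0.01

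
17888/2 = 8944 = 8944.00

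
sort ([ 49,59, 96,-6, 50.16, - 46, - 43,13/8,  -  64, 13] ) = [ - 64, - 46,-43, - 6, 13/8, 13,49,50.16, 59,96]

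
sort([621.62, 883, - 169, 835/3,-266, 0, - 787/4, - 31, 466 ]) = [ - 266, - 787/4, - 169,  -  31,0, 835/3,466, 621.62,883 ]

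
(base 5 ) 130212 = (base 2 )1001111000001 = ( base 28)6CH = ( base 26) 7CD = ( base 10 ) 5057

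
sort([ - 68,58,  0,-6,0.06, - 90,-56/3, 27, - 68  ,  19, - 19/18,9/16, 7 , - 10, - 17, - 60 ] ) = [ - 90, - 68, - 68, - 60, - 56/3, - 17,  -  10,- 6, - 19/18,0, 0.06,  9/16,7,19,27, 58 ] 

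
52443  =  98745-46302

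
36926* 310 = 11447060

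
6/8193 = 2/2731 = 0.00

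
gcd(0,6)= 6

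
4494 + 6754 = 11248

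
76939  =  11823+65116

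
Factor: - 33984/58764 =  - 2^4*3^1*83^( - 1) = - 48/83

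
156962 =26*6037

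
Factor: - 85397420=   -2^2*5^1*79^1*54049^1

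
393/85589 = 393/85589 = 0.00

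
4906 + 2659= 7565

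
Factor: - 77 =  - 7^1*11^1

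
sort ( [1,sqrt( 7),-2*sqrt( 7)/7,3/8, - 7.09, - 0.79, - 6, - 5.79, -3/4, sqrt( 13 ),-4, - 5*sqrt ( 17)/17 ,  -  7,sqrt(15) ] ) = [-7.09,-7,  -  6,- 5.79, - 4,- 5*sqrt( 17)/17, - 0.79, -2*sqrt( 7 )/7, - 3/4,  3/8,1,sqrt( 7),sqrt( 13), sqrt( 15) ]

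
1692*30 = 50760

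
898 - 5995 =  - 5097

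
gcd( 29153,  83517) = 1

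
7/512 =7/512= 0.01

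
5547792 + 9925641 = 15473433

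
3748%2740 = 1008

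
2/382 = 1/191 =0.01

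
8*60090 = 480720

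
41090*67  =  2753030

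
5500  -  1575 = 3925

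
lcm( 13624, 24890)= 1294280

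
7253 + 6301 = 13554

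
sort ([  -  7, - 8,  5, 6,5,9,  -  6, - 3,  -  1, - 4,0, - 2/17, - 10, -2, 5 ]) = [  -  10, - 8, - 7,- 6, - 4, - 3, - 2, - 1,- 2/17, 0, 5, 5, 5 , 6,9 ]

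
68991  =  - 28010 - - 97001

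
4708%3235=1473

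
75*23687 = 1776525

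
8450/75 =112+2/3 = 112.67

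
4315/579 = 4315/579 =7.45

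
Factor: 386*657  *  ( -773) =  - 196034346 = - 2^1 * 3^2*  73^1*  193^1*773^1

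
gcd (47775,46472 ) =1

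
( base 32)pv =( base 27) 13L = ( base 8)1477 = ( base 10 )831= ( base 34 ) OF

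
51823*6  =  310938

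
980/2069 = 980/2069= 0.47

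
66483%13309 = 13247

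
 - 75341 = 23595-98936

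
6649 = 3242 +3407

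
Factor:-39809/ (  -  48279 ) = 47/57 = 3^( - 1 )*19^( - 1) * 47^1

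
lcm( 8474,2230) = 42370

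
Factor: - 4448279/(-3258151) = 11^1* 13^( - 3)*1483^ (  -  1 )*404389^1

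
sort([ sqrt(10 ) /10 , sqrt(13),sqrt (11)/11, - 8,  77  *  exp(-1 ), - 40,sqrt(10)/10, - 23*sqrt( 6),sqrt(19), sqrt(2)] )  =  [ - 23*sqrt(6), - 40, - 8,sqrt(11)/11,sqrt(10)/10,sqrt( 10 ) /10,sqrt( 2),sqrt( 13),sqrt( 19), 77*exp(-1 )]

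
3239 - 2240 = 999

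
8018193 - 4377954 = 3640239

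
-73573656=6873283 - 80446939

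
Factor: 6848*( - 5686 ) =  - 2^7 * 107^1 * 2843^1 = - 38937728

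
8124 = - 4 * (-2031)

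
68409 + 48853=117262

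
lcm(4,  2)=4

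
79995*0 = 0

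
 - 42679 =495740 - 538419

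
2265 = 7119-4854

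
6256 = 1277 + 4979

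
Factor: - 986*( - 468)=461448 = 2^3*3^2*13^1*17^1*29^1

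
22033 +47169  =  69202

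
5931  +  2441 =8372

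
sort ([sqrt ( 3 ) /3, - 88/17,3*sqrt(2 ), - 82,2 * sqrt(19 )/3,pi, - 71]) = [-82, - 71, - 88/17, sqrt( 3)/3, 2*sqrt (19 )/3,  pi, 3 * sqrt( 2 ) ] 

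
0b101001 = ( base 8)51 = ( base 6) 105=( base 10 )41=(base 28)1D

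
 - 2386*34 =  - 81124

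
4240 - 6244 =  - 2004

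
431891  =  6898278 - 6466387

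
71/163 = 71/163 = 0.44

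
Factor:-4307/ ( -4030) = 2^( - 1)*5^( - 1)*13^(  -  1)*31^(-1 )*59^1 *73^1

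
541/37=14 + 23/37 = 14.62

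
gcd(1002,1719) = 3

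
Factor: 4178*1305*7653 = 41726375370 = 2^1 *3^3*5^1*29^1*2089^1*2551^1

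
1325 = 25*53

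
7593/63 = 120  +  11/21 = 120.52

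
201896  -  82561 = 119335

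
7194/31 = 7194/31 = 232.06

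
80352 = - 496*( - 162)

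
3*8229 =24687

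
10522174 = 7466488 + 3055686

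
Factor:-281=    - 281^1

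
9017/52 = 9017/52 = 173.40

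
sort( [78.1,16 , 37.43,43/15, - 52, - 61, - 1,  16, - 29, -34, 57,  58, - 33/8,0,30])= [ - 61 , - 52 , - 34, - 29,-33/8, - 1, 0,43/15, 16,  16,  30, 37.43 , 57,58,78.1]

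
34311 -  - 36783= 71094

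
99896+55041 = 154937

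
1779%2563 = 1779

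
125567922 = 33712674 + 91855248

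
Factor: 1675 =5^2 * 67^1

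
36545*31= 1132895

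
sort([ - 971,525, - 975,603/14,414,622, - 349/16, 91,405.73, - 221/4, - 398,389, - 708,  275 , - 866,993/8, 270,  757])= [ - 975, - 971,  -  866, - 708,-398, - 221/4 , - 349/16  ,  603/14, 91,993/8,270, 275, 389,405.73, 414, 525, 622,757 ] 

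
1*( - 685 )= -685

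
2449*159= 389391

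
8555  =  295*29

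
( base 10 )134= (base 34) 3w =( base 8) 206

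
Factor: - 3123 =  - 3^2*347^1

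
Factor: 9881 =41^1*241^1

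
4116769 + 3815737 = 7932506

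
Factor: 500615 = 5^1*59^1  *  1697^1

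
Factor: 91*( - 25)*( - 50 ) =2^1*5^4*7^1*13^1 = 113750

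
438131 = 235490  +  202641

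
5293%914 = 723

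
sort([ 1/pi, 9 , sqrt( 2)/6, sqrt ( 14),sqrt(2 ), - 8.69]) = [-8.69,sqrt( 2) /6,1/pi,sqrt( 2 ), sqrt(14), 9] 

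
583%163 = 94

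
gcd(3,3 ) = 3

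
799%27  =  16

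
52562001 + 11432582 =63994583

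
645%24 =21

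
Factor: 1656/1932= 2^1 * 3^1*7^(-1 )=6/7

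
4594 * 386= 1773284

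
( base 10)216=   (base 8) 330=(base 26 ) 88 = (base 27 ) 80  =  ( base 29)7d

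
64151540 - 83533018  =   - 19381478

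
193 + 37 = 230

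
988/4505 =988/4505 = 0.22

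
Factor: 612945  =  3^2 * 5^1*53^1*257^1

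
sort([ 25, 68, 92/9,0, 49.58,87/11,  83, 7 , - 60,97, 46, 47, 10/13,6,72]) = [ -60,0,10/13, 6, 7, 87/11, 92/9,25, 46, 47, 49.58, 68, 72, 83, 97]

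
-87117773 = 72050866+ - 159168639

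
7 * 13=91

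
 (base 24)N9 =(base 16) 231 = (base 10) 561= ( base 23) 119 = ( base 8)1061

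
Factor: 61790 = 2^1*5^1*37^1* 167^1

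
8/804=2/201 = 0.01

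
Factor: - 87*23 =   -  2001 = - 3^1*23^1*29^1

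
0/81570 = 0 = 0.00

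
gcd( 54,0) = 54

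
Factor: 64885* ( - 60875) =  - 3949874375= - 5^4*19^1*487^1 *683^1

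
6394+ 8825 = 15219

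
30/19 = 30/19 = 1.58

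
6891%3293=305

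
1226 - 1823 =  - 597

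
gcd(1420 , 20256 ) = 4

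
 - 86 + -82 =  - 168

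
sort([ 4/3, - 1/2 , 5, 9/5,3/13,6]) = [ - 1/2, 3/13 , 4/3,9/5,5, 6 ]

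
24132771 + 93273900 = 117406671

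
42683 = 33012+9671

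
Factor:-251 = - 251^1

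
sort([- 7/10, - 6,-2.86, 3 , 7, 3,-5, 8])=[ - 6, - 5, - 2.86, - 7/10,  3, 3 , 7,8]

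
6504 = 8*813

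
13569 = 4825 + 8744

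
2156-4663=-2507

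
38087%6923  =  3472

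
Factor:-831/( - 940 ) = 2^ ( - 2 )*3^1*5^(-1)*47^ ( - 1)*277^1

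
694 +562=1256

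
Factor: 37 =37^1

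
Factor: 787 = 787^1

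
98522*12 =1182264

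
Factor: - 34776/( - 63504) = 2^( - 1 )*3^ ( -1 )*7^(-1 )*23^1 =23/42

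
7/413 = 1/59= 0.02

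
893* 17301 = 15449793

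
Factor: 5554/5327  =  2^1 * 7^( - 1)*761^ ( -1)*2777^1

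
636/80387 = 636/80387 = 0.01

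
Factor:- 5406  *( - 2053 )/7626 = 1849753/1271=17^1 * 31^( - 1 )*41^( - 1 )*53^1*2053^1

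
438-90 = 348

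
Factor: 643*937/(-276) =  - 2^ (-2 )*3^( - 1 ) * 23^(- 1)*643^1*937^1= -602491/276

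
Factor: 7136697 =3^1*29^1*82031^1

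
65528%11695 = 7053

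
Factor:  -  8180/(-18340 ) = 409/917 = 7^( - 1)*131^(- 1 )*409^1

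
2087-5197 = -3110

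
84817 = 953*89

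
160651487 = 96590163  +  64061324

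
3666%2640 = 1026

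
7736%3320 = 1096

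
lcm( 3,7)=21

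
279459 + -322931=  -  43472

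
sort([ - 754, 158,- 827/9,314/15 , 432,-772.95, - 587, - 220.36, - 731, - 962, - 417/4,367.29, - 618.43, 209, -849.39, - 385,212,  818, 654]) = [ - 962, - 849.39, - 772.95, - 754, - 731, - 618.43, - 587, - 385  , - 220.36,  -  417/4,-827/9,314/15, 158, 209,  212,367.29,  432, 654,818 ]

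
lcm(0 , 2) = 0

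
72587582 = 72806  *997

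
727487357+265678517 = 993165874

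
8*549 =4392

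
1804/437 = 1804/437= 4.13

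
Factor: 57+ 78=3^3 * 5^1 =135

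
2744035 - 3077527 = - 333492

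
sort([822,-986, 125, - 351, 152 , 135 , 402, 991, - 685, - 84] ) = [-986, - 685, - 351,- 84, 125, 135 , 152, 402,822,991] 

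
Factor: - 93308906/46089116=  - 46654453/23044558 = - 2^( - 1 )*181^( - 1 )*63659^(-1 )*  46654453^1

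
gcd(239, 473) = 1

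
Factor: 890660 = 2^2*5^1 * 44533^1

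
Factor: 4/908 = 1/227  =  227^(  -  1 )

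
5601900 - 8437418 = - 2835518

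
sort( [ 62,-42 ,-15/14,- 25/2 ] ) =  [- 42,  -  25/2,- 15/14,62] 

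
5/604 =5/604 = 0.01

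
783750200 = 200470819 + 583279381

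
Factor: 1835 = 5^1*367^1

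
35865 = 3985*9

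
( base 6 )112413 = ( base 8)22671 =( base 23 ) I5K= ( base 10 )9657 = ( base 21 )10II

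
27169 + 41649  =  68818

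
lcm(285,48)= 4560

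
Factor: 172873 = 17^1*10169^1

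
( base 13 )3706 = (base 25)cb5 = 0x1e64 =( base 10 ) 7780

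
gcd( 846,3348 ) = 18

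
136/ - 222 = -68/111 = - 0.61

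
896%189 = 140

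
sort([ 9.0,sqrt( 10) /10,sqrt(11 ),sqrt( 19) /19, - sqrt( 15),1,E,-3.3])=[ - sqrt( 15), - 3.3, sqrt(19 ) /19,sqrt (10)/10,1,  E,sqrt(11), 9.0] 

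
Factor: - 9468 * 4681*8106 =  - 359255553048 = - 2^3*3^3 * 7^1 *31^1*151^1* 193^1 * 263^1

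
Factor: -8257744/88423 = - 2^4*11^1*46919^1*88423^( - 1)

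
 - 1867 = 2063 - 3930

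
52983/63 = 841 = 841.00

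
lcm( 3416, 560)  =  34160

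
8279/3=2759 + 2/3 = 2759.67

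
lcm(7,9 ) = 63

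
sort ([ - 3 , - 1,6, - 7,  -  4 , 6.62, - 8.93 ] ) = [ - 8.93,-7,-4, - 3,-1,6,6.62]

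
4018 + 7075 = 11093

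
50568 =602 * 84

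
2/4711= 2/4711 = 0.00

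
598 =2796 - 2198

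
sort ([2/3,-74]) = [ - 74,2/3 ] 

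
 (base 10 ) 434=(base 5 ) 3214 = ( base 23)IK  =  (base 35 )ce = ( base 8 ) 662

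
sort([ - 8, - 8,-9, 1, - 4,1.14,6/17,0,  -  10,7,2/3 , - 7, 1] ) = [ - 10, - 9, - 8, - 8, - 7, - 4, 0,6/17 , 2/3,1,1,1.14,7]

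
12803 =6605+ 6198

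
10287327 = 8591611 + 1695716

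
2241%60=21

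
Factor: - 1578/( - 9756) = 2^( - 1)*3^(-1 ) * 263^1*271^( - 1 ) = 263/1626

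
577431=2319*249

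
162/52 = 81/26 = 3.12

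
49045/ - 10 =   -  4905 + 1/2 = - 4904.50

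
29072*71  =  2064112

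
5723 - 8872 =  - 3149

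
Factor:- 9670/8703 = - 10/9  =  - 2^1*3^(  -  2)*5^1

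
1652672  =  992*1666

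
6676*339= 2263164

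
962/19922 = 481/9961 = 0.05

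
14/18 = 7/9 = 0.78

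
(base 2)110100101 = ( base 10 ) 421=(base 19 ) 133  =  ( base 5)3141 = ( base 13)265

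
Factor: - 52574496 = -2^5*3^1*13^1*103^1 *409^1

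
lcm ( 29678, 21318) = 1513578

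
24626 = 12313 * 2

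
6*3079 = 18474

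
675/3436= 675/3436 = 0.20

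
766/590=383/295 = 1.30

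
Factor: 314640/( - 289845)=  - 368/339 = - 2^4*3^( - 1 )*23^1 *113^(-1)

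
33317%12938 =7441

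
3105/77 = 40  +  25/77 = 40.32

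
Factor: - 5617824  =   - 2^5*3^1 *139^1 * 421^1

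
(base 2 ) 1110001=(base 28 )41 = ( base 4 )1301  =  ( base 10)113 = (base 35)38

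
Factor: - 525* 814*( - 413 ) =176495550 = 2^1*3^1*5^2 *7^2*11^1*37^1*59^1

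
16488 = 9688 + 6800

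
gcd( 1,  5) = 1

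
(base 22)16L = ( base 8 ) 1175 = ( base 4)21331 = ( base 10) 637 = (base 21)197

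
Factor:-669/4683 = -1/7 = - 7^ (-1)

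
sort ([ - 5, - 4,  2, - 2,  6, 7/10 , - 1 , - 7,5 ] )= [ - 7, - 5, -4 , - 2 , - 1,7/10,2, 5, 6 ]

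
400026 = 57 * 7018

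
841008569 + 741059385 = 1582067954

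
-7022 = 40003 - 47025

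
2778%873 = 159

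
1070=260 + 810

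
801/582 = 267/194 = 1.38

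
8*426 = 3408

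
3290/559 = 5 +495/559 = 5.89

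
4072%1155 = 607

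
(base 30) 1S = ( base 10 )58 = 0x3a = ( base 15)3d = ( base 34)1O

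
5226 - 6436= - 1210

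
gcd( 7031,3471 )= 89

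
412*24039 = 9904068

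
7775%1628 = 1263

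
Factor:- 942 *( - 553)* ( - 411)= - 214100586 = -2^1*3^2*7^1*79^1 * 137^1*157^1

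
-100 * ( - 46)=4600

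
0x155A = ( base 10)5466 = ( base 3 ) 21111110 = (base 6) 41150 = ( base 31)5LA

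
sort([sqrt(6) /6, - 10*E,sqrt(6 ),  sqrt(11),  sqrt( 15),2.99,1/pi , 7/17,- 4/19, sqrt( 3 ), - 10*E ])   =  [ - 10*E,-10*E, - 4/19,1/pi,  sqrt(6) /6,7/17,sqrt(3), sqrt ( 6 ),2.99, sqrt( 11 ),  sqrt(15) ] 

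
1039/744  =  1039/744 = 1.40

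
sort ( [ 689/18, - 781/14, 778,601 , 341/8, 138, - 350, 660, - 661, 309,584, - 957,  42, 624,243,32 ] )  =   [ -957,  -  661, - 350,-781/14, 32, 689/18,  42, 341/8, 138,243 , 309, 584,601,  624, 660,778 ] 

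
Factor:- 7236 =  - 2^2*3^3* 67^1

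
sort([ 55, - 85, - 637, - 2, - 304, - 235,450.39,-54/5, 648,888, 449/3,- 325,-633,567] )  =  [ - 637, - 633, - 325, - 304,  -  235, -85, - 54/5, - 2,55,449/3,450.39, 567,648, 888]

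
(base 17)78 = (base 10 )127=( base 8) 177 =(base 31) 43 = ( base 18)71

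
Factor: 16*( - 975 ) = - 2^4*3^1*5^2*13^1 =-15600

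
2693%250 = 193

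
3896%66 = 2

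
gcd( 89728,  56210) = 2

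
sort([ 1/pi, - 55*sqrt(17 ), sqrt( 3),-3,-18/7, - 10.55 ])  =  [ - 55*sqrt( 17), - 10.55, - 3,  -  18/7, 1/pi, sqrt( 3)]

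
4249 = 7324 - 3075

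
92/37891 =92/37891 = 0.00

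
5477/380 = 5477/380 = 14.41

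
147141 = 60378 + 86763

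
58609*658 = 38564722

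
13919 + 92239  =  106158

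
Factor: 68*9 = 612= 2^2*3^2*17^1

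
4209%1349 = 162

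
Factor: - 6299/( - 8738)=2^ (-1 )*17^( - 1) *257^( - 1)*6299^1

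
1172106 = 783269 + 388837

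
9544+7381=16925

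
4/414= 2/207  =  0.01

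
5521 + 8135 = 13656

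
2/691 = 2/691 = 0.00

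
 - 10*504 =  - 5040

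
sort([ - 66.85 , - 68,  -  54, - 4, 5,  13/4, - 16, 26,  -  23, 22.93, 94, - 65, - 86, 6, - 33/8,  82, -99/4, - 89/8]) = [  -  86, - 68, - 66.85,-65, - 54, - 99/4 , - 23, - 16, - 89/8, - 33/8, - 4,13/4, 5,6,  22.93, 26, 82,94]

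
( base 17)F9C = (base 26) 6h2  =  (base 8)10624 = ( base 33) 44c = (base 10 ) 4500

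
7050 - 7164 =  - 114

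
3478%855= 58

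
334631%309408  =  25223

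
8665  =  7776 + 889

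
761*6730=5121530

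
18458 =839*22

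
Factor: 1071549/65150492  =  2^( -2 )*3^4 * 11^(-1) * 89^ ( - 1) * 127^( -1 ) * 131^(-1) * 13229^1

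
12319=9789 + 2530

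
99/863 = 99/863 = 0.11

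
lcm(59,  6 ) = 354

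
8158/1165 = 7 + 3/1165 = 7.00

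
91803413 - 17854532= 73948881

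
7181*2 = 14362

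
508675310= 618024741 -109349431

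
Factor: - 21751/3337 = - 47^( - 1)*71^( - 1) * 21751^1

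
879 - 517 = 362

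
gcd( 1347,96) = 3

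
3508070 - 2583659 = 924411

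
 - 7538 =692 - 8230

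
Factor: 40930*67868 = 2^3*5^1*19^2*47^1 * 4093^1 = 2777837240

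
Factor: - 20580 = - 2^2*3^1*5^1*7^3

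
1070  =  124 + 946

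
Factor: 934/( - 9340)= - 1/10=- 2^( - 1)*5^( - 1 ) 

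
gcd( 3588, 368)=92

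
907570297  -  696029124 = 211541173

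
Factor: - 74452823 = - 43^1*331^1  *5231^1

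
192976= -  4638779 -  - 4831755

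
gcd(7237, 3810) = 1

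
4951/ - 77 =-65 + 54/77 =- 64.30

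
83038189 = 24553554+58484635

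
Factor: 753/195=5^ ( - 1 )*13^( - 1 )*251^1= 251/65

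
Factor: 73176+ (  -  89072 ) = -15896 = - 2^3*1987^1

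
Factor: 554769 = 3^6*761^1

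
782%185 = 42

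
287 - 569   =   - 282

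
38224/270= 19112/135 = 141.57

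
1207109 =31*38939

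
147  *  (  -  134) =  -  19698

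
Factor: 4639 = 4639^1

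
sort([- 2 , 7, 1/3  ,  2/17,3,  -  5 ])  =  [ -5, - 2,  2/17, 1/3, 3,7 ]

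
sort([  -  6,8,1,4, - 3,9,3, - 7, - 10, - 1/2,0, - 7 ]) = [ - 10, - 7, - 7, - 6, - 3, - 1/2,  0,1,3 , 4, 8, 9 ]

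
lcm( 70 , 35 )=70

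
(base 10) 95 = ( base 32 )2V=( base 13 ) 74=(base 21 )4B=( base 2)1011111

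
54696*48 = 2625408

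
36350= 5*7270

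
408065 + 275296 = 683361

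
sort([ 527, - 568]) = [ - 568 , 527 ] 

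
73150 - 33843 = 39307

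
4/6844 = 1/1711= 0.00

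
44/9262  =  2/421 = 0.00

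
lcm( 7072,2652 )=21216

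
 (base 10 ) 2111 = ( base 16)83F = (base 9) 2805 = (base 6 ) 13435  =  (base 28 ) 2JB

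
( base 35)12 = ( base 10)37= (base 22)1F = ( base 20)1h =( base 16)25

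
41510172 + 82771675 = 124281847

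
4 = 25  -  21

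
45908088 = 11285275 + 34622813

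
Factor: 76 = 2^2 * 19^1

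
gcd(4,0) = 4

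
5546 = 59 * 94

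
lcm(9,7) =63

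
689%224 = 17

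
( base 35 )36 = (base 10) 111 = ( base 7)216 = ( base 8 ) 157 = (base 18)63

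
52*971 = 50492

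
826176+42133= 868309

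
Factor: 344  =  2^3*43^1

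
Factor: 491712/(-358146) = -2^5*3^( - 1)*13^1*101^(  -  1) = -  416/303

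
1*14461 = 14461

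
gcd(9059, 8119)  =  1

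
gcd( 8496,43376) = 16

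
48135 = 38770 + 9365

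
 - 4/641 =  - 4/641 = -0.01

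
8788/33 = 266+ 10/33 = 266.30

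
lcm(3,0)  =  0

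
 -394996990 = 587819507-982816497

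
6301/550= 6301/550 = 11.46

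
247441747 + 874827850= 1122269597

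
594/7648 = 297/3824 =0.08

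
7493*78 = 584454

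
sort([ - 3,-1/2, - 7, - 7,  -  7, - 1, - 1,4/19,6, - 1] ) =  [  -  7, - 7, - 7, - 3, - 1, - 1, - 1,-1/2,4/19,6]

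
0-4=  - 4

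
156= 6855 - 6699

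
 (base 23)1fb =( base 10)885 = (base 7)2403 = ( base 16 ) 375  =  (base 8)1565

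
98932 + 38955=137887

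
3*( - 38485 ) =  - 115455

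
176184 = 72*2447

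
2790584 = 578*4828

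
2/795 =2/795 =0.00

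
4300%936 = 556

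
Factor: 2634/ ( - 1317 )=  - 2^1=-2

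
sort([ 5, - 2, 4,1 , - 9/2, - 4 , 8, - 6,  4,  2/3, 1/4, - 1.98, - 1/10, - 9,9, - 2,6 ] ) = [ - 9, - 6 , - 9/2,-4, - 2,  -  2, - 1.98 , - 1/10, 1/4,  2/3 , 1, 4 , 4 , 5 , 6, 8,  9] 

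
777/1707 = 259/569 = 0.46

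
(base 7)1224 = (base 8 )713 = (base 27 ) H0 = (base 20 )12j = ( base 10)459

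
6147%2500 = 1147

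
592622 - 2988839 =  - 2396217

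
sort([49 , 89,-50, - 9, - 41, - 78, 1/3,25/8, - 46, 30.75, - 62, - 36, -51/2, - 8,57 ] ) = [- 78, -62, - 50,  -  46, - 41, - 36, - 51/2,-9, - 8,1/3, 25/8,30.75 , 49,57, 89 ] 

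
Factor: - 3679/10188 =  - 2^(-2)* 3^( - 2)*13^1 = - 13/36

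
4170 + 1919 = 6089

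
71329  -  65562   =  5767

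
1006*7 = 7042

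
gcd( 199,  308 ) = 1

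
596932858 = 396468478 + 200464380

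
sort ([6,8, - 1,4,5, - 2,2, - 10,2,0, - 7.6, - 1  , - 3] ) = [ - 10, - 7.6 , - 3, - 2,  -  1, - 1,0,2, 2,4, 5,6, 8 ]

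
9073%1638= 883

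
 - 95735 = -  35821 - 59914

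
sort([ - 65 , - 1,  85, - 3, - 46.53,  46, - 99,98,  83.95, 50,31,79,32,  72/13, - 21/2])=[  -  99 , -65, - 46.53, - 21/2, - 3, - 1,  72/13,31,32,  46,50, 79, 83.95 , 85,98] 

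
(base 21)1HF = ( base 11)67A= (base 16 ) 32d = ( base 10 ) 813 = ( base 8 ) 1455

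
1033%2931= 1033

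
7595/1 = 7595 = 7595.00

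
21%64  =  21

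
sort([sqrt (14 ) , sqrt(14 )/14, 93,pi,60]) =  [sqrt(14)/14,  pi,sqrt (14 ) , 60, 93]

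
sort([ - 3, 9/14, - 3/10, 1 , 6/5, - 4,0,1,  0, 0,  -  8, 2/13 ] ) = [ - 8, - 4, - 3,-3/10,0, 0, 0, 2/13,9/14,  1, 1,6/5]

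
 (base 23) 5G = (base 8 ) 203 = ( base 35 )3q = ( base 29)4F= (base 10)131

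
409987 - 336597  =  73390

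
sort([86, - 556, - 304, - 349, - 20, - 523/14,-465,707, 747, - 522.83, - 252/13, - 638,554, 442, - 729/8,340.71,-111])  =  [-638, - 556, - 522.83, - 465, - 349, - 304, - 111, - 729/8, - 523/14,-20 , - 252/13, 86, 340.71,442, 554, 707,747 ]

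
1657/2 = 1657/2 =828.50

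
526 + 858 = 1384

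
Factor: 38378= 2^1*31^1*619^1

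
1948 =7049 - 5101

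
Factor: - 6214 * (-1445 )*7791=2^1 * 3^1*5^1 * 7^2 * 13^1* 17^2*53^1 * 239^1 = 69957180930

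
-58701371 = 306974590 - 365675961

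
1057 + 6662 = 7719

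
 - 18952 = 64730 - 83682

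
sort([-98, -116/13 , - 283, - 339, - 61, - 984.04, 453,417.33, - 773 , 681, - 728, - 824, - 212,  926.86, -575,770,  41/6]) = [ - 984.04 , - 824, - 773,-728, - 575,-339,  -  283, - 212, - 98, - 61, - 116/13 , 41/6,  417.33, 453,681,  770, 926.86]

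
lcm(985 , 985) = 985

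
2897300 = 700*4139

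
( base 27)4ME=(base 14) 13da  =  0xdc4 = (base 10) 3524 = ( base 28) 4do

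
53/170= 53/170  =  0.31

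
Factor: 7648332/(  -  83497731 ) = -2549444/27832577 = -2^2*617^1*1033^1 * 27832577^(-1)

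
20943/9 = 2327 = 2327.00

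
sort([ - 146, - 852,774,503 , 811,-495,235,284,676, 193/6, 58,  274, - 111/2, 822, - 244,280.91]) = [ - 852, - 495, - 244 , - 146, - 111/2,193/6,58,235,  274,280.91, 284, 503 , 676,774, 811,822 ] 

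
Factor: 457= 457^1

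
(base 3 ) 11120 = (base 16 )7b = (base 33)3o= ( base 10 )123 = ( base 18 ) 6f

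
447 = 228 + 219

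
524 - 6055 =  - 5531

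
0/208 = 0 = 0.00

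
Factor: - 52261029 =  - 3^2 * 5806781^1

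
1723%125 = 98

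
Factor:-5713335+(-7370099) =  - 13083434=-2^1*7^1*13^1*71887^1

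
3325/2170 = 95/62 = 1.53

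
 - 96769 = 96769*( - 1) 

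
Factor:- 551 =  - 19^1*29^1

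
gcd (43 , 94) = 1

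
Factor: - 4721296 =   -  2^4*295081^1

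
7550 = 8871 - 1321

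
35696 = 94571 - 58875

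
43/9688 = 43/9688 =0.00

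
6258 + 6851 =13109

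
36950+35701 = 72651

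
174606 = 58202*3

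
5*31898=159490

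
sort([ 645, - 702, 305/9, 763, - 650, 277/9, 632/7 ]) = [- 702, - 650, 277/9,305/9, 632/7, 645,  763] 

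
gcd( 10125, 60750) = 10125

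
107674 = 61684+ 45990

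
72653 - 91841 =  - 19188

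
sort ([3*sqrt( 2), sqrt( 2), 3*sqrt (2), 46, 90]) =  [sqrt(2), 3*sqrt(2), 3 * sqrt(2), 46, 90]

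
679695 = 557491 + 122204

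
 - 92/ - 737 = 92/737 = 0.12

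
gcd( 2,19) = 1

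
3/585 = 1/195 = 0.01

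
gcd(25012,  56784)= 676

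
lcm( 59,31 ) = 1829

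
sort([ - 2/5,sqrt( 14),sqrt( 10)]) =[ - 2/5,sqrt ( 10), sqrt( 14) ] 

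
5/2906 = 5/2906 = 0.00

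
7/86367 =7/86367 = 0.00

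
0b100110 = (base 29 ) 19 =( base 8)46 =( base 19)20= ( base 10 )38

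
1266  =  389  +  877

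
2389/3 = 2389/3 = 796.33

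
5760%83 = 33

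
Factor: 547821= 3^2*60869^1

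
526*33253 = 17491078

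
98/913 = 98/913=0.11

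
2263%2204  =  59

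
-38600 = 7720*( - 5 )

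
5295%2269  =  757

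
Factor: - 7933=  - 7933^1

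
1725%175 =150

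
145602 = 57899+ 87703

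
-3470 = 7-3477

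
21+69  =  90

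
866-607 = 259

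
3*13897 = 41691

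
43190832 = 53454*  808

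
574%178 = 40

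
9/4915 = 9/4915 = 0.00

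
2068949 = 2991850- 922901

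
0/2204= 0 = 0.00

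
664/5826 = 332/2913  =  0.11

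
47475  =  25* 1899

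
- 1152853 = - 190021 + -962832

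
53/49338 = 53/49338 =0.00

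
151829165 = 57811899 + 94017266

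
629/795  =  629/795 = 0.79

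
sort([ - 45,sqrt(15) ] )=[ - 45, sqrt (15)]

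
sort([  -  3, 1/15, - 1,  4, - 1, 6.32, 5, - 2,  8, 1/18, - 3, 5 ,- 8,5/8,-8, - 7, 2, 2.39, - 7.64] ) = [ - 8,-8,  -  7.64,-7, - 3, - 3, - 2, - 1 , - 1,1/18, 1/15, 5/8, 2, 2.39,4,5, 5, 6.32, 8]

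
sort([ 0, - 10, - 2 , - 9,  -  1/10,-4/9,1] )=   [ - 10, - 9,-2,-4/9, - 1/10,0,1]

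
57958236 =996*58191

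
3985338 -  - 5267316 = 9252654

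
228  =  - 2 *( - 114)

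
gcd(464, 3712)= 464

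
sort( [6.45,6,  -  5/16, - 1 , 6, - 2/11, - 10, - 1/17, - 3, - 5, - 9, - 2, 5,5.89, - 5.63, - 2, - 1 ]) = [ - 10, - 9, - 5.63, - 5,-3 ,-2,-2, - 1, - 1, - 5/16,-2/11,-1/17,  5,5.89,6,6,  6.45] 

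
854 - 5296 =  - 4442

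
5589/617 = 5589/617 = 9.06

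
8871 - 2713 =6158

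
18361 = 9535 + 8826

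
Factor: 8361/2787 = 3^1 = 3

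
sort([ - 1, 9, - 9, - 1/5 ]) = [ - 9,-1 , - 1/5, 9 ] 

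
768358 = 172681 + 595677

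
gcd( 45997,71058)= 1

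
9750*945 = 9213750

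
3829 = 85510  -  81681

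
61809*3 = 185427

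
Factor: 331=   331^1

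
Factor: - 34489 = -7^1*13^1*379^1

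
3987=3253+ 734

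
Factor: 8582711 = 8582711^1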